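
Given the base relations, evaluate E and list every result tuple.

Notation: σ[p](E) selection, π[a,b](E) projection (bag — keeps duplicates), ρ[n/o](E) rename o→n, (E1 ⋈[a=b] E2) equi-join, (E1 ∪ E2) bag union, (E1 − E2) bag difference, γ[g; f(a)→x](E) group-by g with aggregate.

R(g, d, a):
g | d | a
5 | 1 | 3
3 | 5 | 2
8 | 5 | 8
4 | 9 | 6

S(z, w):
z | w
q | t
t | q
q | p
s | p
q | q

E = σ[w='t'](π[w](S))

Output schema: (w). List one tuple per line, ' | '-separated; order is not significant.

Subexpression sizes:
  S → 5
  π[w](S) → 5
  σ[w='t'](π[w](S)) → 1

== RESULT ==
w
t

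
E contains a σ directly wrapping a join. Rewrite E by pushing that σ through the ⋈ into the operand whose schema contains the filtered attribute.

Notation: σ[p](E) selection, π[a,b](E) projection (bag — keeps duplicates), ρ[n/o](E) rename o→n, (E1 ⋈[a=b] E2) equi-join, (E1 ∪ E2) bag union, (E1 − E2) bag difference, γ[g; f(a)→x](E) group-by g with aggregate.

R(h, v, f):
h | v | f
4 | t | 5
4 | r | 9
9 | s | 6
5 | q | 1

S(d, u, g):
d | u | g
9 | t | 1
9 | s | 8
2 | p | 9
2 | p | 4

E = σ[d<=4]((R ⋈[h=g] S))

σ filters on d, owned by the right side.
E' = (R ⋈[h=g] σ[d<=4](S))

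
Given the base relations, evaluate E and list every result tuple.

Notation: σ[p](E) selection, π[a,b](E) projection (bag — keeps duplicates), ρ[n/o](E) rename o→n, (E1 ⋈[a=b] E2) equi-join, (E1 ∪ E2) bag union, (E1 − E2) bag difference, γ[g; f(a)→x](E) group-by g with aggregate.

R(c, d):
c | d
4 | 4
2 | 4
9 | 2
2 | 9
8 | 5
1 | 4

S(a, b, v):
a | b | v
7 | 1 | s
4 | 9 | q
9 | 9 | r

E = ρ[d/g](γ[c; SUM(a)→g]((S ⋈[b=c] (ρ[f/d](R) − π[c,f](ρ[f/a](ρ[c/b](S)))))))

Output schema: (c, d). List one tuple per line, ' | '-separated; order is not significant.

Subexpression sizes:
  S → 3
  R → 6
  ρ[f/d](R) → 6
  S → 3
  ρ[c/b](S) → 3
  ρ[f/a](ρ[c/b](S)) → 3
  π[c,f](ρ[f/a](ρ[c/b](S))) → 3
  (ρ[f/d](R) − π[c,f](ρ[f/a](ρ[c/b](S)))) → 6
  (S ⋈[b=c] (ρ[f/d](R) − π[c,f](ρ[f/a](ρ[c/b](S))))) → 3
  γ[c; SUM(a)→g]((S ⋈[b=c] (ρ[f/d](R) − π[c,f](ρ[f/a](ρ[c/b](S)))))) → 2
  ρ[d/g](γ[c; SUM(a)→g]((S ⋈[b=c] (ρ[f/d](R) − π[c,f](ρ[f/a](ρ[c/b](S))))))) → 2

== RESULT ==
c | d
1 | 7
9 | 13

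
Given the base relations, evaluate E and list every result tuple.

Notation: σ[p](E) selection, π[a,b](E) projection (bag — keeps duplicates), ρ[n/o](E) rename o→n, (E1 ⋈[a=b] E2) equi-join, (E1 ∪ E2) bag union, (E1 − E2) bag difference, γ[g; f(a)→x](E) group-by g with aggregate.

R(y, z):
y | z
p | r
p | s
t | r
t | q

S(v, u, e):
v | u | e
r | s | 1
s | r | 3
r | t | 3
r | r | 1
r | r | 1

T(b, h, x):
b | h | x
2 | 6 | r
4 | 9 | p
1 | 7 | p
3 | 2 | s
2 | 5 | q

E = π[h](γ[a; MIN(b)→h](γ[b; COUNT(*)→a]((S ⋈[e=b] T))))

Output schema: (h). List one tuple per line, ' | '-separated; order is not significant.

Row counts bottom-up:
  S → 5
  T → 5
  (S ⋈[e=b] T) → 5
  γ[b; COUNT(*)→a]((S ⋈[e=b] T)) → 2
  γ[a; MIN(b)→h](γ[b; COUNT(*)→a]((S ⋈[e=b] T))) → 2
  π[h](γ[a; MIN(b)→h](γ[b; COUNT(*)→a]((S ⋈[e=b] T)))) → 2

== RESULT ==
h
1
3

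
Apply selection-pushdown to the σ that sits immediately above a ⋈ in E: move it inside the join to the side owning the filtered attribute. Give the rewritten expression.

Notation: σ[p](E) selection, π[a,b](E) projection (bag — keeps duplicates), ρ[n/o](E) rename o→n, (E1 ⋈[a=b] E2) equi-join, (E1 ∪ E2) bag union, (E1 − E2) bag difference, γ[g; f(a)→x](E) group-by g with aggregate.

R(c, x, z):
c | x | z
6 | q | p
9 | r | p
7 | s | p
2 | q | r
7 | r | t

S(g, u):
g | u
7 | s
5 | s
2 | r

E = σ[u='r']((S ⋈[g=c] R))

σ filters on u, owned by the left side.
E' = (σ[u='r'](S) ⋈[g=c] R)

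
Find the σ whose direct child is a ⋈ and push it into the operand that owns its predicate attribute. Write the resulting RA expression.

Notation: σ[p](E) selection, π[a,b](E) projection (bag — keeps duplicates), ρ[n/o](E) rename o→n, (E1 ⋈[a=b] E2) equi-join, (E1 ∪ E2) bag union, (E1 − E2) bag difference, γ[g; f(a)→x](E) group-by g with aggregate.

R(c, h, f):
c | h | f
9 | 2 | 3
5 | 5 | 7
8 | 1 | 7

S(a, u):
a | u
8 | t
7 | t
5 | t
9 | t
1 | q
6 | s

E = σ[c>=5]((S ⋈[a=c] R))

σ filters on c, owned by the right side.
E' = (S ⋈[a=c] σ[c>=5](R))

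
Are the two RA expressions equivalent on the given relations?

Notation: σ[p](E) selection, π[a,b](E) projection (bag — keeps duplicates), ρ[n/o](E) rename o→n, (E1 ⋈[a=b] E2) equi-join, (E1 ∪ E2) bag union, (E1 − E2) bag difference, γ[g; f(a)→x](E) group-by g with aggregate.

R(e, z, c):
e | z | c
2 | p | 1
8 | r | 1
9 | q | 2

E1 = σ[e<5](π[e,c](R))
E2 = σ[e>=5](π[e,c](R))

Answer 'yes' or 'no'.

E1 row counts bottom-up:
  R → 3
  π[e,c](R) → 3
  σ[e<5](π[e,c](R)) → 1
E2 row counts bottom-up:
  R → 3
  π[e,c](R) → 3
  σ[e>=5](π[e,c](R)) → 2

E1 result:
e | c
2 | 1
E2 result:
e | c
8 | 1
9 | 2
Witness: (9, 2) appears 0× in E1 but 1× in E2.

no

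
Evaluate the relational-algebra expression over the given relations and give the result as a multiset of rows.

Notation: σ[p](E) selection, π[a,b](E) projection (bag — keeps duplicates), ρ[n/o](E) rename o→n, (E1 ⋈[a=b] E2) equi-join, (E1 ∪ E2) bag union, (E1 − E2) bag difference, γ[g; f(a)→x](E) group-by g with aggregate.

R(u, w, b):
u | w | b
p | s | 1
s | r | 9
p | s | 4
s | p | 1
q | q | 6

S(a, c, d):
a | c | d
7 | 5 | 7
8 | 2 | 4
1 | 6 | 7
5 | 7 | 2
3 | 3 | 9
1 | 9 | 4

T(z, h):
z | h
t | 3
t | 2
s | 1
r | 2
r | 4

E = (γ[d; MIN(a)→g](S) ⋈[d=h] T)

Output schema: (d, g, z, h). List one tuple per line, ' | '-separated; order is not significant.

Per-node cardinality:
  S → 6
  γ[d; MIN(a)→g](S) → 4
  T → 5
  (γ[d; MIN(a)→g](S) ⋈[d=h] T) → 3

== RESULT ==
d | g | z | h
2 | 5 | r | 2
2 | 5 | t | 2
4 | 1 | r | 4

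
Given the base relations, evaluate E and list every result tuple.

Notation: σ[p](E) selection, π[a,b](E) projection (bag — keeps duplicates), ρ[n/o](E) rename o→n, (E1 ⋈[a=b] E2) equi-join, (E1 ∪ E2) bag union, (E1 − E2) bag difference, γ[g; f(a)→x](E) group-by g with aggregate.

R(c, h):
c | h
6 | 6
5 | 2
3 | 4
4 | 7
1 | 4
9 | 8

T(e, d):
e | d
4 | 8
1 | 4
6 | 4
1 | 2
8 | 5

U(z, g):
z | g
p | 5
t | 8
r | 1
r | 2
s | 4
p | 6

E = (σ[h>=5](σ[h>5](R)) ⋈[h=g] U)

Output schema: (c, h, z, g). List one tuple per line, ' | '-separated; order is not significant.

Stepwise |·|:
  R → 6
  σ[h>5](R) → 3
  σ[h>=5](σ[h>5](R)) → 3
  U → 6
  (σ[h>=5](σ[h>5](R)) ⋈[h=g] U) → 2

== RESULT ==
c | h | z | g
6 | 6 | p | 6
9 | 8 | t | 8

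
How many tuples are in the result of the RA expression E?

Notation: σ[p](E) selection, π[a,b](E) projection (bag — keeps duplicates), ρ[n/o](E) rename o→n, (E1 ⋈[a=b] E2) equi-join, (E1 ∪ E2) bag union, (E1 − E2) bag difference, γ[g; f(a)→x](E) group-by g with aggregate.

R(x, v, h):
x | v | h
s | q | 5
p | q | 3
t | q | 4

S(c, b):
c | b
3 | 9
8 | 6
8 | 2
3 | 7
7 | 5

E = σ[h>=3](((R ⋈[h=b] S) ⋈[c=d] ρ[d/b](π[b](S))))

Subexpression sizes:
  R → 3
  S → 5
  (R ⋈[h=b] S) → 1
  S → 5
  π[b](S) → 5
  ρ[d/b](π[b](S)) → 5
  ((R ⋈[h=b] S) ⋈[c=d] ρ[d/b](π[b](S))) → 1
  σ[h>=3](((R ⋈[h=b] S) ⋈[c=d] ρ[d/b](π[b](S)))) → 1

|E| = 1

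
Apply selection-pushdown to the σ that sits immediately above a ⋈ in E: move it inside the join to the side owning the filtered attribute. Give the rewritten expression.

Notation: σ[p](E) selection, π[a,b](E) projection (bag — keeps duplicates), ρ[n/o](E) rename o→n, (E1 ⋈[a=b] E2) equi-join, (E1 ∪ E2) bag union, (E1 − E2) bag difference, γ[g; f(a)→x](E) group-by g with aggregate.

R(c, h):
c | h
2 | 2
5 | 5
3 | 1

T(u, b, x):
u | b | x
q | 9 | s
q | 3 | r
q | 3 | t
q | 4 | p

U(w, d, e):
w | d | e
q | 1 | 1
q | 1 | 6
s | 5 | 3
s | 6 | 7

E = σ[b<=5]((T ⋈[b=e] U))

σ filters on b, owned by the left side.
E' = (σ[b<=5](T) ⋈[b=e] U)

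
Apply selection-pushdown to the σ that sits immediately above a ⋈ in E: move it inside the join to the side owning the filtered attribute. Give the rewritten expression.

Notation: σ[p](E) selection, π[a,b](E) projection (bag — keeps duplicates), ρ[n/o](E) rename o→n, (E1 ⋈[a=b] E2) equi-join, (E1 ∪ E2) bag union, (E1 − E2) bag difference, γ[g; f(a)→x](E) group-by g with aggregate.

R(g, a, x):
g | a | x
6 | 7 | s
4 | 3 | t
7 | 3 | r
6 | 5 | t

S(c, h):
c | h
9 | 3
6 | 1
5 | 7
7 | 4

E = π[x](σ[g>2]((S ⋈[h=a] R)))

σ filters on g, owned by the right side.
E' = π[x]((S ⋈[h=a] σ[g>2](R)))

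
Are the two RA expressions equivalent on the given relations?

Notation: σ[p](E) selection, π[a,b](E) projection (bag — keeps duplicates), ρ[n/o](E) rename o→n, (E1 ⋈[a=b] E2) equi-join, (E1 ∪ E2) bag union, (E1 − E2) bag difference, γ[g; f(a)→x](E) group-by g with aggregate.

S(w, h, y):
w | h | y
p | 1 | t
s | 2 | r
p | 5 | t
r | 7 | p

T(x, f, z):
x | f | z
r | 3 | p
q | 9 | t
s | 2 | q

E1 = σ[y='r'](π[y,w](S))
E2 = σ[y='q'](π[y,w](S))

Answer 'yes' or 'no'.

E1 row counts bottom-up:
  S → 4
  π[y,w](S) → 4
  σ[y='r'](π[y,w](S)) → 1
E2 row counts bottom-up:
  S → 4
  π[y,w](S) → 4
  σ[y='q'](π[y,w](S)) → 0

E1 result:
y | w
r | s
E2 result:
y | w
(0 rows)
Witness: ('r', 's') appears 1× in E1 but 0× in E2.

no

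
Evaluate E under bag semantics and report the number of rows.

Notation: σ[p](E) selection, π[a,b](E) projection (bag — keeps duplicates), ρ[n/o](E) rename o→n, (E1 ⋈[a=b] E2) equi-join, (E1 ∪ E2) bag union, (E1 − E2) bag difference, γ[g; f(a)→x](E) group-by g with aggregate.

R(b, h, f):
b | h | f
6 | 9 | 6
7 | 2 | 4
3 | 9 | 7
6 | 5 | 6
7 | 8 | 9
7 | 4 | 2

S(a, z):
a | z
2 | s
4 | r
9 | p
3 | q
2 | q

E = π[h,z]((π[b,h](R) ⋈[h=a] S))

Subexpression sizes:
  R → 6
  π[b,h](R) → 6
  S → 5
  (π[b,h](R) ⋈[h=a] S) → 5
  π[h,z]((π[b,h](R) ⋈[h=a] S)) → 5

|E| = 5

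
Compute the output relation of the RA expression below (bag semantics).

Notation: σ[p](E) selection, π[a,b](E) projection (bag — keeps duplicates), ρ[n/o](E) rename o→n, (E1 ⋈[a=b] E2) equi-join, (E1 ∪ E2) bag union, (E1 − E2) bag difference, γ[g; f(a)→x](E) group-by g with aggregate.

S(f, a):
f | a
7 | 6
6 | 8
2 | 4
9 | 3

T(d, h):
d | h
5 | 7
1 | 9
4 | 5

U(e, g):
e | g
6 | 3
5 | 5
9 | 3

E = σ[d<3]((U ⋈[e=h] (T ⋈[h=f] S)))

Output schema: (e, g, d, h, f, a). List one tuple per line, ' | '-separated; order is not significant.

Per-node cardinality:
  U → 3
  T → 3
  S → 4
  (T ⋈[h=f] S) → 2
  (U ⋈[e=h] (T ⋈[h=f] S)) → 1
  σ[d<3]((U ⋈[e=h] (T ⋈[h=f] S))) → 1

== RESULT ==
e | g | d | h | f | a
9 | 3 | 1 | 9 | 9 | 3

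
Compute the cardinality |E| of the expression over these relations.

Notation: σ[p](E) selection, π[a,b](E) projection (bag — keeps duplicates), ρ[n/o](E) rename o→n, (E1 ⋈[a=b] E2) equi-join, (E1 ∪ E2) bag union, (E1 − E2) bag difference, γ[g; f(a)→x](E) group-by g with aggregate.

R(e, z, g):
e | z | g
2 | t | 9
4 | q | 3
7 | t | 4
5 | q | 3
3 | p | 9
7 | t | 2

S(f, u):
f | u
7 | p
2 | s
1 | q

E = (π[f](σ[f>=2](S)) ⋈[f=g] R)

Per-node cardinality:
  S → 3
  σ[f>=2](S) → 2
  π[f](σ[f>=2](S)) → 2
  R → 6
  (π[f](σ[f>=2](S)) ⋈[f=g] R) → 1

|E| = 1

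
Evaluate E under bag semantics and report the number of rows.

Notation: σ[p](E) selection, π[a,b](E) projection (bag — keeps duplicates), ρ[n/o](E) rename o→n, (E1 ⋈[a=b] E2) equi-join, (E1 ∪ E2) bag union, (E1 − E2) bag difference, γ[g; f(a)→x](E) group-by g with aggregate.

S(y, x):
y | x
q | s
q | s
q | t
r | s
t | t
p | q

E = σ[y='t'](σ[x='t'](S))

Stepwise |·|:
  S → 6
  σ[x='t'](S) → 2
  σ[y='t'](σ[x='t'](S)) → 1

|E| = 1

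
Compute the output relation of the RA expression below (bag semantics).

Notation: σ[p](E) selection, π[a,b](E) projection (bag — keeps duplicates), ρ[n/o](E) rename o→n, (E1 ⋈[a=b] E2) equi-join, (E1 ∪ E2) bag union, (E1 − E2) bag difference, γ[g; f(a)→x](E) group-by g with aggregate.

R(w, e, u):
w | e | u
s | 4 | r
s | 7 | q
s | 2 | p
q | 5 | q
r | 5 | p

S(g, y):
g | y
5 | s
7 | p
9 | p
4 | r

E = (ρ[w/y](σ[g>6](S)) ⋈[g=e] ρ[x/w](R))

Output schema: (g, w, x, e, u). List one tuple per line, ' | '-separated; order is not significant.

Subexpression sizes:
  S → 4
  σ[g>6](S) → 2
  ρ[w/y](σ[g>6](S)) → 2
  R → 5
  ρ[x/w](R) → 5
  (ρ[w/y](σ[g>6](S)) ⋈[g=e] ρ[x/w](R)) → 1

== RESULT ==
g | w | x | e | u
7 | p | s | 7 | q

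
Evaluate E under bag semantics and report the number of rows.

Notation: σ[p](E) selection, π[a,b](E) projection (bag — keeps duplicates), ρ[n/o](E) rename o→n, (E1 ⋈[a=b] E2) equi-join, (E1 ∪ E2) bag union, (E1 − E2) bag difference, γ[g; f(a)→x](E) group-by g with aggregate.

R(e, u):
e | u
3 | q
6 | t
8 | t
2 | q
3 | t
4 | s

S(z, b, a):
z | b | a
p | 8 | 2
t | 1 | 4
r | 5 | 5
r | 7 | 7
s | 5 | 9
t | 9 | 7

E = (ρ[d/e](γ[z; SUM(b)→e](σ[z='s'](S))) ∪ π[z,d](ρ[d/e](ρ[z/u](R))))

Stepwise |·|:
  S → 6
  σ[z='s'](S) → 1
  γ[z; SUM(b)→e](σ[z='s'](S)) → 1
  ρ[d/e](γ[z; SUM(b)→e](σ[z='s'](S))) → 1
  R → 6
  ρ[z/u](R) → 6
  ρ[d/e](ρ[z/u](R)) → 6
  π[z,d](ρ[d/e](ρ[z/u](R))) → 6
  (ρ[d/e](γ[z; SUM(b)→e](σ[z='s'](S))) ∪ π[z,d](ρ[d/e](ρ[z/u](R)))) → 7

|E| = 7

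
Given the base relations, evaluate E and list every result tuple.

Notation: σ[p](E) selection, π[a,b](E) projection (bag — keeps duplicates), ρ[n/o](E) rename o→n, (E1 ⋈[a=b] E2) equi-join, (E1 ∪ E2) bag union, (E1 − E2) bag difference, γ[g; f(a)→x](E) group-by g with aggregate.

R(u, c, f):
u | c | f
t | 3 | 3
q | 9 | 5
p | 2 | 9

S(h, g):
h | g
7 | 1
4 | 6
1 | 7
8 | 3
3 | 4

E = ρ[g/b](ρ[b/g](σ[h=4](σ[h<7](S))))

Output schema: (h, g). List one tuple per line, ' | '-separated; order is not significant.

Subexpression sizes:
  S → 5
  σ[h<7](S) → 3
  σ[h=4](σ[h<7](S)) → 1
  ρ[b/g](σ[h=4](σ[h<7](S))) → 1
  ρ[g/b](ρ[b/g](σ[h=4](σ[h<7](S)))) → 1

== RESULT ==
h | g
4 | 6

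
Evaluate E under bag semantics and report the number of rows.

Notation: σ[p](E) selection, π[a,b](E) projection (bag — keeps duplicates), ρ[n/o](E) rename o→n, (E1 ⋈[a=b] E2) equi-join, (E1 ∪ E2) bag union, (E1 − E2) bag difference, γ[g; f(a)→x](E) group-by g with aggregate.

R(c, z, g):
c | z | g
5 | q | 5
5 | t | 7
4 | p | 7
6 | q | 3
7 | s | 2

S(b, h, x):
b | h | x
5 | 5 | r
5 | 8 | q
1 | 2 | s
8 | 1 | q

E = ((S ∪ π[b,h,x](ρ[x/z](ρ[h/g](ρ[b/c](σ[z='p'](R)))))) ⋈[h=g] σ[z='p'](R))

Per-node cardinality:
  S → 4
  R → 5
  σ[z='p'](R) → 1
  ρ[b/c](σ[z='p'](R)) → 1
  ρ[h/g](ρ[b/c](σ[z='p'](R))) → 1
  ρ[x/z](ρ[h/g](ρ[b/c](σ[z='p'](R)))) → 1
  π[b,h,x](ρ[x/z](ρ[h/g](ρ[b/c](σ[z='p'](R))))) → 1
  (S ∪ π[b,h,x](ρ[x/z](ρ[h/g](ρ[b/c](σ[z='p'](R)))))) → 5
  R → 5
  σ[z='p'](R) → 1
  ((S ∪ π[b,h,x](ρ[x/z](ρ[h/g](ρ[b/c](σ[z='p'](R)))))) ⋈[h=g] σ[z='p'](R)) → 1

|E| = 1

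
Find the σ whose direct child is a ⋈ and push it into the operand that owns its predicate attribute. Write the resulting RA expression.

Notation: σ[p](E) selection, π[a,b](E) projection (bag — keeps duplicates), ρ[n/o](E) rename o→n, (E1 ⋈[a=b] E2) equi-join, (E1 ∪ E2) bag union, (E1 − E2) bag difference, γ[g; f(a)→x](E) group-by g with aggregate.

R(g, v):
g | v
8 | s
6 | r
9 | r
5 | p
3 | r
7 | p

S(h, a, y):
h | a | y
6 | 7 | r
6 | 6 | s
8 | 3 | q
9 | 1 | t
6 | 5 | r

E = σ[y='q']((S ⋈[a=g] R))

σ filters on y, owned by the left side.
E' = (σ[y='q'](S) ⋈[a=g] R)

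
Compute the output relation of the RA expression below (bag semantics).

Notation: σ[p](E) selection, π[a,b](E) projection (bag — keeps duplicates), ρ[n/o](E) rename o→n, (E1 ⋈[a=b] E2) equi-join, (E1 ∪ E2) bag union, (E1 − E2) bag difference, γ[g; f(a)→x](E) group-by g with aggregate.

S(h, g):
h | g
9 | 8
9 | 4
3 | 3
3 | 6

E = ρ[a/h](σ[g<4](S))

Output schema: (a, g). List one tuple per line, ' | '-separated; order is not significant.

Subexpression sizes:
  S → 4
  σ[g<4](S) → 1
  ρ[a/h](σ[g<4](S)) → 1

== RESULT ==
a | g
3 | 3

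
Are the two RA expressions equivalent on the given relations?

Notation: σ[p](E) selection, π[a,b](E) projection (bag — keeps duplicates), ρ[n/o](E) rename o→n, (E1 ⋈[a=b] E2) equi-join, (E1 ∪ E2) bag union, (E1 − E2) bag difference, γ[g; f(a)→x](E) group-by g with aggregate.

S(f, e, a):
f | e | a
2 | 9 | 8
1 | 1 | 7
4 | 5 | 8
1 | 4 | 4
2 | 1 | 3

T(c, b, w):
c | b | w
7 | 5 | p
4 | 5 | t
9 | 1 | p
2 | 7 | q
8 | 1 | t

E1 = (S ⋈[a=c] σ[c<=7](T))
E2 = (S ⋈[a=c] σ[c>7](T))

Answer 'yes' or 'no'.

E1 stepwise |·|:
  S → 5
  T → 5
  σ[c<=7](T) → 3
  (S ⋈[a=c] σ[c<=7](T)) → 2
E2 stepwise |·|:
  S → 5
  T → 5
  σ[c>7](T) → 2
  (S ⋈[a=c] σ[c>7](T)) → 2

E1 result:
f | e | a | c | b | w
1 | 1 | 7 | 7 | 5 | p
1 | 4 | 4 | 4 | 5 | t
E2 result:
f | e | a | c | b | w
2 | 9 | 8 | 8 | 1 | t
4 | 5 | 8 | 8 | 1 | t
Witness: (1, 4, 4, 4, 5, 't') appears 1× in E1 but 0× in E2.

no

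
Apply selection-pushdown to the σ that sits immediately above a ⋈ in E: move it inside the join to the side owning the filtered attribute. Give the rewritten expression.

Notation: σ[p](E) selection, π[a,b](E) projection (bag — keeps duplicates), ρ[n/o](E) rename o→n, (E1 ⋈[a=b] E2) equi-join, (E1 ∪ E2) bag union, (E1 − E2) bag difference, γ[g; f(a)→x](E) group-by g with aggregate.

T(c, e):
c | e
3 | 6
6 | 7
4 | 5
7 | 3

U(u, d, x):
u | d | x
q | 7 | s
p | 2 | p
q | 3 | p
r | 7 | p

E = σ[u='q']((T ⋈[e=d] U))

σ filters on u, owned by the right side.
E' = (T ⋈[e=d] σ[u='q'](U))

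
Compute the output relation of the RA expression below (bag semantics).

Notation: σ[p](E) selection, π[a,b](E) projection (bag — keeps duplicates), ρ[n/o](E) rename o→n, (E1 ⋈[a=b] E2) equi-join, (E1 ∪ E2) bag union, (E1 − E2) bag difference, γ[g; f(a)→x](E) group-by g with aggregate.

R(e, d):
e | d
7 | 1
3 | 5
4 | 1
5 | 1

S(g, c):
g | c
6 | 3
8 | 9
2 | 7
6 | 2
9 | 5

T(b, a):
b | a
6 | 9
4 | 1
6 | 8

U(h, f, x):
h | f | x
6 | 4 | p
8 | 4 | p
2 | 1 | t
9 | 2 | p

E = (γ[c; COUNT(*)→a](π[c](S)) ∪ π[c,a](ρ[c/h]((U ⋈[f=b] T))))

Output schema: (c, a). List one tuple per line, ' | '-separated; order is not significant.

Row counts bottom-up:
  S → 5
  π[c](S) → 5
  γ[c; COUNT(*)→a](π[c](S)) → 5
  U → 4
  T → 3
  (U ⋈[f=b] T) → 2
  ρ[c/h]((U ⋈[f=b] T)) → 2
  π[c,a](ρ[c/h]((U ⋈[f=b] T))) → 2
  (γ[c; COUNT(*)→a](π[c](S)) ∪ π[c,a](ρ[c/h]((U ⋈[f=b] T)))) → 7

== RESULT ==
c | a
2 | 1
3 | 1
5 | 1
6 | 1
7 | 1
8 | 1
9 | 1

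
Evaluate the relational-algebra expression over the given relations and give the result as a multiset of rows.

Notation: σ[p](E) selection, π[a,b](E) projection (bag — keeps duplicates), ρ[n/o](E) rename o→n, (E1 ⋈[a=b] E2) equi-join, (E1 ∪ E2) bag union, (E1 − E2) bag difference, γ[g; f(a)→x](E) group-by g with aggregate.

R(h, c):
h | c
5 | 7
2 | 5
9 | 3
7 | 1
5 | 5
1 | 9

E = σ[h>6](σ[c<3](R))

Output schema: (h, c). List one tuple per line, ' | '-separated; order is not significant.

Subexpression sizes:
  R → 6
  σ[c<3](R) → 1
  σ[h>6](σ[c<3](R)) → 1

== RESULT ==
h | c
7 | 1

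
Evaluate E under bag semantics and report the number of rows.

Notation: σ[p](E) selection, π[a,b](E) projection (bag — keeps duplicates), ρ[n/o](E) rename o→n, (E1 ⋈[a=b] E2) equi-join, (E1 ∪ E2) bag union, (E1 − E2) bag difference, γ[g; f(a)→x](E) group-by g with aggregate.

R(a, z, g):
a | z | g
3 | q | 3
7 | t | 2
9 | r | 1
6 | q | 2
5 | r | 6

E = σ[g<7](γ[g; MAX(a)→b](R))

Per-node cardinality:
  R → 5
  γ[g; MAX(a)→b](R) → 4
  σ[g<7](γ[g; MAX(a)→b](R)) → 4

|E| = 4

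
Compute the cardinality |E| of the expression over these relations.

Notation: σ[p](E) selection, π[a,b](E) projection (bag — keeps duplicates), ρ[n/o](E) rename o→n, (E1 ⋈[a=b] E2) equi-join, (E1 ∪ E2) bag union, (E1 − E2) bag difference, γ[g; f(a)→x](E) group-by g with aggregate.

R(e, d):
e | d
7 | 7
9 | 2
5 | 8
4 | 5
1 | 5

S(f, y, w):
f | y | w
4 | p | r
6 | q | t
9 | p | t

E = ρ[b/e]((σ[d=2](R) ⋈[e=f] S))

Row counts bottom-up:
  R → 5
  σ[d=2](R) → 1
  S → 3
  (σ[d=2](R) ⋈[e=f] S) → 1
  ρ[b/e]((σ[d=2](R) ⋈[e=f] S)) → 1

|E| = 1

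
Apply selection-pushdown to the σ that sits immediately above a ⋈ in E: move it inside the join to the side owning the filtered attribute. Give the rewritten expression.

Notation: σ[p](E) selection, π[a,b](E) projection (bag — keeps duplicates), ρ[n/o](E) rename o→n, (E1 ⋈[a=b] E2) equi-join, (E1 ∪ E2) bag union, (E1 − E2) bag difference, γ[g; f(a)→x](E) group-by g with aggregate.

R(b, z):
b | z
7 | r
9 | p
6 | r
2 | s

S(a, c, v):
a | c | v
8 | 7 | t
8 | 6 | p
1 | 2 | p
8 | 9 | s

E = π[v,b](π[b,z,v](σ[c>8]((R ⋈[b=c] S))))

σ filters on c, owned by the right side.
E' = π[v,b](π[b,z,v]((R ⋈[b=c] σ[c>8](S))))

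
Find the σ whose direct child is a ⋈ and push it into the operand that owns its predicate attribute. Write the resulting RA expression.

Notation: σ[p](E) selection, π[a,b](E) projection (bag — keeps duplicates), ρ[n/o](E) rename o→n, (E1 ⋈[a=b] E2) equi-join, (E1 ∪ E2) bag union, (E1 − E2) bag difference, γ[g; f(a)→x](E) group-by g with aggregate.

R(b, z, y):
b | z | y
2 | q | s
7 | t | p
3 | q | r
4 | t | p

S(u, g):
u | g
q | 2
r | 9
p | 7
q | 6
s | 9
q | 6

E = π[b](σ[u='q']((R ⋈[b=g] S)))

σ filters on u, owned by the right side.
E' = π[b]((R ⋈[b=g] σ[u='q'](S)))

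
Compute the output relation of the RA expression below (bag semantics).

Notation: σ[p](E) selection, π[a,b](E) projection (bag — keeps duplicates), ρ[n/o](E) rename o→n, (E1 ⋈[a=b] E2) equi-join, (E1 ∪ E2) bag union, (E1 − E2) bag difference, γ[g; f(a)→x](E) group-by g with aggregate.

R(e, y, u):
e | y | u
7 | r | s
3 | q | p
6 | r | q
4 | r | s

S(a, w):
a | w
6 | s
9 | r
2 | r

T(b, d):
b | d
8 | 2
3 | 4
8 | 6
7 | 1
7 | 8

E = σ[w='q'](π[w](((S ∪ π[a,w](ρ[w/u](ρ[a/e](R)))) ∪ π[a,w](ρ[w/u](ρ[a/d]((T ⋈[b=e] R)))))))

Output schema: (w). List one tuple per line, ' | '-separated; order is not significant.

Per-node cardinality:
  S → 3
  R → 4
  ρ[a/e](R) → 4
  ρ[w/u](ρ[a/e](R)) → 4
  π[a,w](ρ[w/u](ρ[a/e](R))) → 4
  (S ∪ π[a,w](ρ[w/u](ρ[a/e](R)))) → 7
  T → 5
  R → 4
  (T ⋈[b=e] R) → 3
  ρ[a/d]((T ⋈[b=e] R)) → 3
  ρ[w/u](ρ[a/d]((T ⋈[b=e] R))) → 3
  π[a,w](ρ[w/u](ρ[a/d]((T ⋈[b=e] R)))) → 3
  ((S ∪ π[a,w](ρ[w/u](ρ[a/e](R)))) ∪ π[a,w](ρ[w/u](ρ[a/d]((T ⋈[b=e] R))))) → 10
  π[w](((S ∪ π[a,w](ρ[w/u](ρ[a/e](R)))) ∪ π[a,w](ρ[w/u](ρ[a/d]((T ⋈[b=e] R)))))) → 10
  σ[w='q'](π[w](((S ∪ π[a,w](ρ[w/u](ρ[a/e](R)))) ∪ π[a,w](ρ[w/u](ρ[a/d]((T ⋈[b=e] R))))))) → 1

== RESULT ==
w
q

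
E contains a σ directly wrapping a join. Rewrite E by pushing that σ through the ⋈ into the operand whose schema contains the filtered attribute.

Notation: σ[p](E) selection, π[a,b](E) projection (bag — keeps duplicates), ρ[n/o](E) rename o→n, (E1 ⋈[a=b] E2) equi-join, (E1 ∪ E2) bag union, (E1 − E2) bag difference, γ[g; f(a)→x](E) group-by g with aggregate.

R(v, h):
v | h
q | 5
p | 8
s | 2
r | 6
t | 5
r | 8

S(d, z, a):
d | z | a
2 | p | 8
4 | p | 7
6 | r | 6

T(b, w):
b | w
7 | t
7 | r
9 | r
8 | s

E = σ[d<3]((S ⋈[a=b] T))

σ filters on d, owned by the left side.
E' = (σ[d<3](S) ⋈[a=b] T)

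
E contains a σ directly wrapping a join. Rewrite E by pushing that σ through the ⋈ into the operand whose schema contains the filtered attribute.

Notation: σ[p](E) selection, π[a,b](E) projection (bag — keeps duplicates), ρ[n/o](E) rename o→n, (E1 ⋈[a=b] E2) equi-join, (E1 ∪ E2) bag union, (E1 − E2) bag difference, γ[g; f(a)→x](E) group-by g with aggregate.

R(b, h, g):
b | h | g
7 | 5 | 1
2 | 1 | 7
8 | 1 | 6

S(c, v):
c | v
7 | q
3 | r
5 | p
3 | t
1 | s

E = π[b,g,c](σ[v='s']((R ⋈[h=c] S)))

σ filters on v, owned by the right side.
E' = π[b,g,c]((R ⋈[h=c] σ[v='s'](S)))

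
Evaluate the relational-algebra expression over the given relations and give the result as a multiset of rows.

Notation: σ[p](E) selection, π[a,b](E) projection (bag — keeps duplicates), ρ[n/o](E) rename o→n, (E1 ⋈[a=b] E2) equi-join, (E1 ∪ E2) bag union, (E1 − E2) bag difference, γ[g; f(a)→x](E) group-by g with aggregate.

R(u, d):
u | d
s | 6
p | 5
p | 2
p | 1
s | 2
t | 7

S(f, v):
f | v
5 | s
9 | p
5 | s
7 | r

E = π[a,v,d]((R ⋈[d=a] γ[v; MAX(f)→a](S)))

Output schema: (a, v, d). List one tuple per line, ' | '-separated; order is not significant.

Subexpression sizes:
  R → 6
  S → 4
  γ[v; MAX(f)→a](S) → 3
  (R ⋈[d=a] γ[v; MAX(f)→a](S)) → 2
  π[a,v,d]((R ⋈[d=a] γ[v; MAX(f)→a](S))) → 2

== RESULT ==
a | v | d
5 | s | 5
7 | r | 7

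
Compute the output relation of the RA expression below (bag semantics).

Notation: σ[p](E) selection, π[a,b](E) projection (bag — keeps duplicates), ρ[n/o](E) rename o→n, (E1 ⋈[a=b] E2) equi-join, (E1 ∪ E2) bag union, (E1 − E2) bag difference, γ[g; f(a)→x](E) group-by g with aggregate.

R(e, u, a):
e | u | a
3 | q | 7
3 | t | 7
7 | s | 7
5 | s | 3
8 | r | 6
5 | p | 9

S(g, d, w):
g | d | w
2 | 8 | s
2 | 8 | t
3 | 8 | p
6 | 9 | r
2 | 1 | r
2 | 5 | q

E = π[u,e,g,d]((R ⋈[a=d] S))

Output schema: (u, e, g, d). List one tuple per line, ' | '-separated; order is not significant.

Stepwise |·|:
  R → 6
  S → 6
  (R ⋈[a=d] S) → 1
  π[u,e,g,d]((R ⋈[a=d] S)) → 1

== RESULT ==
u | e | g | d
p | 5 | 6 | 9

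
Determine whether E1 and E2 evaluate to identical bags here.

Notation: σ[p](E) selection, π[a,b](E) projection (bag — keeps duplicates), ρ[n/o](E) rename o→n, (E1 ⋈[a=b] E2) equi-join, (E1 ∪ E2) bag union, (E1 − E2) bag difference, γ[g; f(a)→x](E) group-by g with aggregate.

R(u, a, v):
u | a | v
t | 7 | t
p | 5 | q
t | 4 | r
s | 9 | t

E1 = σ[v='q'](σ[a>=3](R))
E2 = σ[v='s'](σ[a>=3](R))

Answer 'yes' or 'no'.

E1 per-node cardinality:
  R → 4
  σ[a>=3](R) → 4
  σ[v='q'](σ[a>=3](R)) → 1
E2 per-node cardinality:
  R → 4
  σ[a>=3](R) → 4
  σ[v='s'](σ[a>=3](R)) → 0

E1 result:
u | a | v
p | 5 | q
E2 result:
u | a | v
(0 rows)
Witness: ('p', 5, 'q') appears 1× in E1 but 0× in E2.

no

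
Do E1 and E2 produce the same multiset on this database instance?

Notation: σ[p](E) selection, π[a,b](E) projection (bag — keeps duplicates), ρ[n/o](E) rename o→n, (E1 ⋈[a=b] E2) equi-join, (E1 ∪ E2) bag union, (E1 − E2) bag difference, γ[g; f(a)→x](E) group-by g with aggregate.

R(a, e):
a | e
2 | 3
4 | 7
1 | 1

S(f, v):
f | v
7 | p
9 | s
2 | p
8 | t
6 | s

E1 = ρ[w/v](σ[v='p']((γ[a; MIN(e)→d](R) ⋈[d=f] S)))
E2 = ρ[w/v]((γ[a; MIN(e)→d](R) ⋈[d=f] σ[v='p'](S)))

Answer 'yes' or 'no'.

E1 per-node cardinality:
  R → 3
  γ[a; MIN(e)→d](R) → 3
  S → 5
  (γ[a; MIN(e)→d](R) ⋈[d=f] S) → 1
  σ[v='p']((γ[a; MIN(e)→d](R) ⋈[d=f] S)) → 1
  ρ[w/v](σ[v='p']((γ[a; MIN(e)→d](R) ⋈[d=f] S))) → 1
E2 per-node cardinality:
  R → 3
  γ[a; MIN(e)→d](R) → 3
  S → 5
  σ[v='p'](S) → 2
  (γ[a; MIN(e)→d](R) ⋈[d=f] σ[v='p'](S)) → 1
  ρ[w/v]((γ[a; MIN(e)→d](R) ⋈[d=f] σ[v='p'](S))) → 1

E1 and E2 produce the same multiset:
a | d | f | w
4 | 7 | 7 | p

yes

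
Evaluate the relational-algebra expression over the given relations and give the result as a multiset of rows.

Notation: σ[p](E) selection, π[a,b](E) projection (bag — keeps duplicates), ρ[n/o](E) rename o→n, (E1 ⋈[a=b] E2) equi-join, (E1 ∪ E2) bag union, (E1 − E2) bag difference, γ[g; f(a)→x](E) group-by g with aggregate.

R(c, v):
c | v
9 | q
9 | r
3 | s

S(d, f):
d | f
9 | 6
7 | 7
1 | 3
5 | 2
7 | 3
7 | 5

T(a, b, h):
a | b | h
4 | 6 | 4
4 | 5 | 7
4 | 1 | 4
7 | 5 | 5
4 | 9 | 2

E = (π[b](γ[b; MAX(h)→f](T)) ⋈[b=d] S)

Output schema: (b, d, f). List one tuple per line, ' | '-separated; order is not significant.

Per-node cardinality:
  T → 5
  γ[b; MAX(h)→f](T) → 4
  π[b](γ[b; MAX(h)→f](T)) → 4
  S → 6
  (π[b](γ[b; MAX(h)→f](T)) ⋈[b=d] S) → 3

== RESULT ==
b | d | f
1 | 1 | 3
5 | 5 | 2
9 | 9 | 6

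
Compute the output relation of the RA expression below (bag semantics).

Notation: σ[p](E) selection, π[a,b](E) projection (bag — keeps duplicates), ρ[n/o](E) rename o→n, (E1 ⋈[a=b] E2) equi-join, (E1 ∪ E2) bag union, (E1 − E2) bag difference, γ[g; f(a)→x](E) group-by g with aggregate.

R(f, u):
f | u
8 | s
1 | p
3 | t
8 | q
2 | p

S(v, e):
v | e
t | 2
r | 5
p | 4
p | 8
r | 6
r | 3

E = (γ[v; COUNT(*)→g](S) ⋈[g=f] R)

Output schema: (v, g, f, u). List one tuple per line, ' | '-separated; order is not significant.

Subexpression sizes:
  S → 6
  γ[v; COUNT(*)→g](S) → 3
  R → 5
  (γ[v; COUNT(*)→g](S) ⋈[g=f] R) → 3

== RESULT ==
v | g | f | u
p | 2 | 2 | p
r | 3 | 3 | t
t | 1 | 1 | p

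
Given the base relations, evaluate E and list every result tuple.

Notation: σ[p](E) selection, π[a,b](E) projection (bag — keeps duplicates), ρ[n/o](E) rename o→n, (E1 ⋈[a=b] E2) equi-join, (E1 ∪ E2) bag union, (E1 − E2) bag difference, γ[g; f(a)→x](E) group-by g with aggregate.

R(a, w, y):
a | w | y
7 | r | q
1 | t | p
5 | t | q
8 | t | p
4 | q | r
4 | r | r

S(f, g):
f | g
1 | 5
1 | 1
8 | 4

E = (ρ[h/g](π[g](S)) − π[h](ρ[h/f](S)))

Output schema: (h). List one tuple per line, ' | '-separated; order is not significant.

Per-node cardinality:
  S → 3
  π[g](S) → 3
  ρ[h/g](π[g](S)) → 3
  S → 3
  ρ[h/f](S) → 3
  π[h](ρ[h/f](S)) → 3
  (ρ[h/g](π[g](S)) − π[h](ρ[h/f](S))) → 2

== RESULT ==
h
4
5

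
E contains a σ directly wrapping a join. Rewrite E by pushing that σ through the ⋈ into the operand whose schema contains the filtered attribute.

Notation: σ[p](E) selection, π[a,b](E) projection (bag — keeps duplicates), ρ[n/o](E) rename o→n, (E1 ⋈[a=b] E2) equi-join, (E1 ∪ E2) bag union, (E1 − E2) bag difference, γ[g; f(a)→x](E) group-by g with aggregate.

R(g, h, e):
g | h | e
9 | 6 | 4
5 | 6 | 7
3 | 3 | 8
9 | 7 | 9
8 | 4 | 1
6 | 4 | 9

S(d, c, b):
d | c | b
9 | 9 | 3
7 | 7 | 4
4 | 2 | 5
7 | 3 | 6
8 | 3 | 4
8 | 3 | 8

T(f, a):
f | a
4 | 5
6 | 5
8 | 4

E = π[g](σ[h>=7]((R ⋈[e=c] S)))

σ filters on h, owned by the left side.
E' = π[g]((σ[h>=7](R) ⋈[e=c] S))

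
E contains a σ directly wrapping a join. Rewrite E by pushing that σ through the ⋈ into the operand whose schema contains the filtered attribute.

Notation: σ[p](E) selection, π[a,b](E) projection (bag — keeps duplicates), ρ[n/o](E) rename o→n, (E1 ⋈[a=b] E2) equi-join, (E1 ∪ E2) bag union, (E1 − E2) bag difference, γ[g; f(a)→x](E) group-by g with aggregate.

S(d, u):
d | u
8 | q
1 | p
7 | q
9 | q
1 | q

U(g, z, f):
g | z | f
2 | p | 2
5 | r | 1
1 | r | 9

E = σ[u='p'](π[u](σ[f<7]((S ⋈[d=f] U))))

σ filters on f, owned by the right side.
E' = σ[u='p'](π[u]((S ⋈[d=f] σ[f<7](U))))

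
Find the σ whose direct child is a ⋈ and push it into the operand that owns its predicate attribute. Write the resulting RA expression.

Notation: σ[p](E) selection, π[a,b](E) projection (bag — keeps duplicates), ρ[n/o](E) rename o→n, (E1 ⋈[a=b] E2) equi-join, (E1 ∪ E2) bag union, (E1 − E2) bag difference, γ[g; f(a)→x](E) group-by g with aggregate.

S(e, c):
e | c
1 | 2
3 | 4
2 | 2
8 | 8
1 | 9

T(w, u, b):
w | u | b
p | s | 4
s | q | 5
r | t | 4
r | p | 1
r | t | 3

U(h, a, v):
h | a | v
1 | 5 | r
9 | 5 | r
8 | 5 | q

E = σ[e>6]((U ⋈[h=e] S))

σ filters on e, owned by the right side.
E' = (U ⋈[h=e] σ[e>6](S))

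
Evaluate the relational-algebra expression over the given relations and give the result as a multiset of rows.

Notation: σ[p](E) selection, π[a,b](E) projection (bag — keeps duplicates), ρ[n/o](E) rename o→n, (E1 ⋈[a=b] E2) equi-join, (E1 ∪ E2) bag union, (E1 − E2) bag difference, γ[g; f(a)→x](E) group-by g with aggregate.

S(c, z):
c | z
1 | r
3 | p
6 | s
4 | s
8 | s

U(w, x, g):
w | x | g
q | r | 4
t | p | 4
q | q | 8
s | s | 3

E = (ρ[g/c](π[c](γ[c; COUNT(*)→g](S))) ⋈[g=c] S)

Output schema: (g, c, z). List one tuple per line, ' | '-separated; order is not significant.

Row counts bottom-up:
  S → 5
  γ[c; COUNT(*)→g](S) → 5
  π[c](γ[c; COUNT(*)→g](S)) → 5
  ρ[g/c](π[c](γ[c; COUNT(*)→g](S))) → 5
  S → 5
  (ρ[g/c](π[c](γ[c; COUNT(*)→g](S))) ⋈[g=c] S) → 5

== RESULT ==
g | c | z
1 | 1 | r
3 | 3 | p
4 | 4 | s
6 | 6 | s
8 | 8 | s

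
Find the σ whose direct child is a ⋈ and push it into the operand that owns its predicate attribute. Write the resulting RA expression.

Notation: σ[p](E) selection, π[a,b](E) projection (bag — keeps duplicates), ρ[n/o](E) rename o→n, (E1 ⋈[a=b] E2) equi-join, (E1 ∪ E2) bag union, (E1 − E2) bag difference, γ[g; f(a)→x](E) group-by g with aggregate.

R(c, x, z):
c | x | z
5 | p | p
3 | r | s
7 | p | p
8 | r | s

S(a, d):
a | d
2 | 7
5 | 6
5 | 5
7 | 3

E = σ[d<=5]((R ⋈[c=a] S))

σ filters on d, owned by the right side.
E' = (R ⋈[c=a] σ[d<=5](S))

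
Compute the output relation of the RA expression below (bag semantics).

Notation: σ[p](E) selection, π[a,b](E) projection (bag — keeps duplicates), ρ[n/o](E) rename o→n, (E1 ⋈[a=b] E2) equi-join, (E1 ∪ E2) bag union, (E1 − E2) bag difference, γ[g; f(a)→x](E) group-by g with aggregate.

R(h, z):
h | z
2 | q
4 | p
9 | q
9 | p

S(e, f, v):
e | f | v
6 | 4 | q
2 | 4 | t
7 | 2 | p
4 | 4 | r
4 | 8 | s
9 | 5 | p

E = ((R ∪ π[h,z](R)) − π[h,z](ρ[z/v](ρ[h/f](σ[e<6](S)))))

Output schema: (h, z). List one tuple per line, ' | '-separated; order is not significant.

Subexpression sizes:
  R → 4
  R → 4
  π[h,z](R) → 4
  (R ∪ π[h,z](R)) → 8
  S → 6
  σ[e<6](S) → 3
  ρ[h/f](σ[e<6](S)) → 3
  ρ[z/v](ρ[h/f](σ[e<6](S))) → 3
  π[h,z](ρ[z/v](ρ[h/f](σ[e<6](S)))) → 3
  ((R ∪ π[h,z](R)) − π[h,z](ρ[z/v](ρ[h/f](σ[e<6](S))))) → 8

== RESULT ==
h | z
2 | q
2 | q
4 | p
4 | p
9 | p
9 | p
9 | q
9 | q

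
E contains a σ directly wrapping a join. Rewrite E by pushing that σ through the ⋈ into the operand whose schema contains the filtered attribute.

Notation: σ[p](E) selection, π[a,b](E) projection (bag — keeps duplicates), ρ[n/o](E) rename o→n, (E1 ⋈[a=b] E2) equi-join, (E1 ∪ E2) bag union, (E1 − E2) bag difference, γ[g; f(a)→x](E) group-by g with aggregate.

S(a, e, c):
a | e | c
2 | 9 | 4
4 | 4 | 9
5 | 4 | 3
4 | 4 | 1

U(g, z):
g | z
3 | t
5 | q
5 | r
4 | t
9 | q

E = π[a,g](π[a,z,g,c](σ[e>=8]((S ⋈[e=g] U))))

σ filters on e, owned by the left side.
E' = π[a,g](π[a,z,g,c]((σ[e>=8](S) ⋈[e=g] U)))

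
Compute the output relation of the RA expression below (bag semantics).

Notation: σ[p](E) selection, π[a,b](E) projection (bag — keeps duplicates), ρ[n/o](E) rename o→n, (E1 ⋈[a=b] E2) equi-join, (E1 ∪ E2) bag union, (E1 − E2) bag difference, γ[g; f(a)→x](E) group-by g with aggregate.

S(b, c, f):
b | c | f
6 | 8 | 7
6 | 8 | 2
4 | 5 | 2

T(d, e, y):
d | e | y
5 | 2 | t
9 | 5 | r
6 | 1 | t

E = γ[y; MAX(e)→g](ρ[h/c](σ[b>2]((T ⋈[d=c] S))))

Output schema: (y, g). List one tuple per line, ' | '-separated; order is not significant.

Stepwise |·|:
  T → 3
  S → 3
  (T ⋈[d=c] S) → 1
  σ[b>2]((T ⋈[d=c] S)) → 1
  ρ[h/c](σ[b>2]((T ⋈[d=c] S))) → 1
  γ[y; MAX(e)→g](ρ[h/c](σ[b>2]((T ⋈[d=c] S)))) → 1

== RESULT ==
y | g
t | 2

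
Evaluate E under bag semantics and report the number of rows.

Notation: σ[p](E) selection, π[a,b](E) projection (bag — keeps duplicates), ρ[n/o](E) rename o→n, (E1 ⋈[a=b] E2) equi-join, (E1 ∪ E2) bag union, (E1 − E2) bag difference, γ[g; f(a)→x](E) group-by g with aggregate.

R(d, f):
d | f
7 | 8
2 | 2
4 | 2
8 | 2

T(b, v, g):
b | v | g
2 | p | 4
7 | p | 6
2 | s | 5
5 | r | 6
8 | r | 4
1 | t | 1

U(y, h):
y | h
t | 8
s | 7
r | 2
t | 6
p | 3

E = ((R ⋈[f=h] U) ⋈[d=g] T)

Subexpression sizes:
  R → 4
  U → 5
  (R ⋈[f=h] U) → 4
  T → 6
  ((R ⋈[f=h] U) ⋈[d=g] T) → 2

|E| = 2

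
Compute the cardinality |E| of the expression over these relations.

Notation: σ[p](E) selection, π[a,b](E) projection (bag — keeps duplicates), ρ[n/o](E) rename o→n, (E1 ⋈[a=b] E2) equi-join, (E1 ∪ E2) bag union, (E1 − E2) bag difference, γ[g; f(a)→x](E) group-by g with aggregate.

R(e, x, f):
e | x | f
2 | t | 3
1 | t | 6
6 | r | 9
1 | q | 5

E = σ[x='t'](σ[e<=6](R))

Subexpression sizes:
  R → 4
  σ[e<=6](R) → 4
  σ[x='t'](σ[e<=6](R)) → 2

|E| = 2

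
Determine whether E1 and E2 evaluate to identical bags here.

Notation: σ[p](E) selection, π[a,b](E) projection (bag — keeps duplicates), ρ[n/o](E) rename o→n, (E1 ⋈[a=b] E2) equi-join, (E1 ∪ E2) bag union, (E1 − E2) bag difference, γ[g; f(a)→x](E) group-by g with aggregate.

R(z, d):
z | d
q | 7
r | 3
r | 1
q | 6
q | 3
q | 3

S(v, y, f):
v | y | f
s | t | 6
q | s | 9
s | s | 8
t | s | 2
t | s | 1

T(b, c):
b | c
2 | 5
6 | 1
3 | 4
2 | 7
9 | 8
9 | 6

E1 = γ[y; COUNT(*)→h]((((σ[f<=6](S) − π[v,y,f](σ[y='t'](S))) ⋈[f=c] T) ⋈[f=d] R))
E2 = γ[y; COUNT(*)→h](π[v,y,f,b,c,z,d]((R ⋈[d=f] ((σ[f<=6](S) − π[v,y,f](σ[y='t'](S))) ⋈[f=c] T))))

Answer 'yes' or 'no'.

E1 per-node cardinality:
  S → 5
  σ[f<=6](S) → 3
  S → 5
  σ[y='t'](S) → 1
  π[v,y,f](σ[y='t'](S)) → 1
  (σ[f<=6](S) − π[v,y,f](σ[y='t'](S))) → 2
  T → 6
  ((σ[f<=6](S) − π[v,y,f](σ[y='t'](S))) ⋈[f=c] T) → 1
  R → 6
  (((σ[f<=6](S) − π[v,y,f](σ[y='t'](S))) ⋈[f=c] T) ⋈[f=d] R) → 1
  γ[y; COUNT(*)→h]((((σ[f<=6](S) − π[v,y,f](σ[y='t'](S))) ⋈[f=c] T) ⋈[f=d] R)) → 1
E2 per-node cardinality:
  R → 6
  S → 5
  σ[f<=6](S) → 3
  S → 5
  σ[y='t'](S) → 1
  π[v,y,f](σ[y='t'](S)) → 1
  (σ[f<=6](S) − π[v,y,f](σ[y='t'](S))) → 2
  T → 6
  ((σ[f<=6](S) − π[v,y,f](σ[y='t'](S))) ⋈[f=c] T) → 1
  (R ⋈[d=f] ((σ[f<=6](S) − π[v,y,f](σ[y='t'](S))) ⋈[f=c] T)) → 1
  π[v,y,f,b,c,z,d]((R ⋈[d=f] ((σ[f<=6](S) − π[v,y,f](σ[y='t'](S))) ⋈[f=c] T))) → 1
  γ[y; COUNT(*)→h](π[v,y,f,b,c,z,d]((R ⋈[d=f] ((σ[f<=6](S) − π[v,y,f](σ[y='t'](S))) ⋈[f=c] T)))) → 1

E1 and E2 produce the same multiset:
y | h
s | 1

yes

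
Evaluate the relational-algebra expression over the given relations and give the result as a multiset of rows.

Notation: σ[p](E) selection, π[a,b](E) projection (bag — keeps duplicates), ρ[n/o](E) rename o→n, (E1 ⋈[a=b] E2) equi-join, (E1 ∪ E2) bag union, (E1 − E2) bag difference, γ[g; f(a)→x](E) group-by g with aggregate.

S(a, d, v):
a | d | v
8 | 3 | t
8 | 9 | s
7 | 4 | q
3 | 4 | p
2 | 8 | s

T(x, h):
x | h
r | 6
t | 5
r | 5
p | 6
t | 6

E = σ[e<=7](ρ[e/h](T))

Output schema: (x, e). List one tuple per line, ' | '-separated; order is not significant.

Stepwise |·|:
  T → 5
  ρ[e/h](T) → 5
  σ[e<=7](ρ[e/h](T)) → 5

== RESULT ==
x | e
p | 6
r | 5
r | 6
t | 5
t | 6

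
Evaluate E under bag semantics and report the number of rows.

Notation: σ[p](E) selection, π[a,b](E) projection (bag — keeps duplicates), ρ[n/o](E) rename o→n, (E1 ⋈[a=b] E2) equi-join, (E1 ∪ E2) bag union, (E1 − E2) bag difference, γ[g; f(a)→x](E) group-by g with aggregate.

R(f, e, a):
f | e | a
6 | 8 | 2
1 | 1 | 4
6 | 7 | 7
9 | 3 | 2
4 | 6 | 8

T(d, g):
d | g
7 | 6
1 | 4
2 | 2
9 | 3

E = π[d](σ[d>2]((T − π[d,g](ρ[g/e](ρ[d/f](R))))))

Row counts bottom-up:
  T → 4
  R → 5
  ρ[d/f](R) → 5
  ρ[g/e](ρ[d/f](R)) → 5
  π[d,g](ρ[g/e](ρ[d/f](R))) → 5
  (T − π[d,g](ρ[g/e](ρ[d/f](R)))) → 3
  σ[d>2]((T − π[d,g](ρ[g/e](ρ[d/f](R))))) → 1
  π[d](σ[d>2]((T − π[d,g](ρ[g/e](ρ[d/f](R)))))) → 1

|E| = 1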